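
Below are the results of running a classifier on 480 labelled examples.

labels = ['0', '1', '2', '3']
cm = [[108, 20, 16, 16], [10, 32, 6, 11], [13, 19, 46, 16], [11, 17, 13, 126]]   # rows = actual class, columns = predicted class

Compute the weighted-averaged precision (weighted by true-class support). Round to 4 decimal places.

Per-class precision (TP/(TP+FP)):
  0: TP=108, FP=10+13+11=34 → 108/142 = 0.76056
  1: TP=32, FP=20+19+17=56 → 32/88 = 0.36364
  2: TP=46, FP=16+6+13=35 → 46/81 = 0.56790
  3: TP=126, FP=16+11+16=43 → 126/169 = 0.74556
Weighted-precision = Σ (supportᵢ/N)·precisionᵢ with N=480: (160/480)·0.76056 + (59/480)·0.36364 + (94/480)·0.56790 + (167/480)·0.74556 = 0.6688

0.6688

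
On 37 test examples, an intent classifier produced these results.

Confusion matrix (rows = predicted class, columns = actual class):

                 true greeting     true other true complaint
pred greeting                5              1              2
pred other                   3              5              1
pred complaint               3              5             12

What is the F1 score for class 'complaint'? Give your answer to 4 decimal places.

0.6857

F1 score = 2·TP/(2·TP+FP+FN).
complaint: TP=12, FP=3+5=8, FN=2+1=3 → 24/35 = 0.68571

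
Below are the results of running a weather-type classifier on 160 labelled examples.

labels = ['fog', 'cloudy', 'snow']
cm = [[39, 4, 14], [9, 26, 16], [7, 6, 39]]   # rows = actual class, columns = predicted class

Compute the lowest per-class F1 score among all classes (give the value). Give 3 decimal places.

0.598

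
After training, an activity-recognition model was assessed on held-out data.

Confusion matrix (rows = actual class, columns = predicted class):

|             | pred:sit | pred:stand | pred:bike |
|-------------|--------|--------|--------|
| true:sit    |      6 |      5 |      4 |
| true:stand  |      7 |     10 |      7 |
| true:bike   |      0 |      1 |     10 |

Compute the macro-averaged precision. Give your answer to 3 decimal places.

Per-class precision (TP/(TP+FP)):
  sit: TP=6, FP=7+0=7 → 6/13 = 0.4615
  stand: TP=10, FP=5+1=6 → 10/16 = 0.6250
  bike: TP=10, FP=4+7=11 → 10/21 = 0.4762
Macro-precision = mean = (0.4615 + 0.6250 + 0.4762) / 3 = 0.521

0.521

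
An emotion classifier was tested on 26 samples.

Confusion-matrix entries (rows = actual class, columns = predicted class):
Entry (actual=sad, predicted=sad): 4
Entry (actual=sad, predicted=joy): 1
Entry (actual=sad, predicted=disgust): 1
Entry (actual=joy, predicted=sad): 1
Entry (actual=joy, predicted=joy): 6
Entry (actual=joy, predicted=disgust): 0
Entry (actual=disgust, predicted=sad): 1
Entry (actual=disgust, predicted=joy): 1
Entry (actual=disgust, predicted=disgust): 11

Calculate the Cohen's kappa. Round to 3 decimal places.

0.696

Observed agreement pₒ = trace/N = 21/26 = 0.8077
Expected agreement pₑ = Σ (rowᵢ·colᵢ)/N² = (6·6 + 7·8 + 13·12)/26² = 0.3669
κ = (pₒ − pₑ)/(1 − pₑ) = (0.8077 − 0.3669)/(1 − 0.3669) = 0.696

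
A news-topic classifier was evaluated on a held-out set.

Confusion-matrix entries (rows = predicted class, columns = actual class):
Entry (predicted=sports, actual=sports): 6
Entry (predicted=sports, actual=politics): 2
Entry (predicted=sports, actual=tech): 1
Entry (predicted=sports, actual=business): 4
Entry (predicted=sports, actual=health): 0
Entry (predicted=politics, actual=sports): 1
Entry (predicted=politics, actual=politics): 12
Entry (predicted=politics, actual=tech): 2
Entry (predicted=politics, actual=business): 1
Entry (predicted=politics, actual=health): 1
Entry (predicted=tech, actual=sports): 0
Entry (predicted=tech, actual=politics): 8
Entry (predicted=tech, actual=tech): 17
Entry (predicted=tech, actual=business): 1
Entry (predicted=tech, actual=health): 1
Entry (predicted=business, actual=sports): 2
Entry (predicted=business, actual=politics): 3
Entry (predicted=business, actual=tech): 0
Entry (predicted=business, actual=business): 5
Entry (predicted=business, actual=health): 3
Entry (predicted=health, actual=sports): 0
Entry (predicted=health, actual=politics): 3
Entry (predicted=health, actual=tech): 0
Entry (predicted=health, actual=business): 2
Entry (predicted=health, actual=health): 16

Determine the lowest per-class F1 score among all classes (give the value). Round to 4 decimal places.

0.3846

Per-class F1 score (2·TP/(2·TP+FP+FN)):
  sports: TP=6, FP=2+1+4+0=7, FN=1+0+2+0=3 → 12/22 = 0.54545
  politics: TP=12, FP=1+2+1+1=5, FN=2+8+3+3=16 → 24/45 = 0.53333
  tech: TP=17, FP=0+8+1+1=10, FN=1+2+0+0=3 → 34/47 = 0.72340
  business: TP=5, FP=2+3+0+3=8, FN=4+1+1+2=8 → 10/26 = 0.38462
  health: TP=16, FP=0+3+0+2=5, FN=0+1+1+3=5 → 32/42 = 0.76190
Lowest is class 'business' with F1 score = 0.3846.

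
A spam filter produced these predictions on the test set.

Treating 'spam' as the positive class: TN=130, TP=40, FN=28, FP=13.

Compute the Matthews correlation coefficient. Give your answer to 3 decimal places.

MCC = (TP·TN − FP·FN) / √((TP+FP)(TP+FN)(TN+FP)(TN+FN))
Numerator = 40·130 − 13·28 = 4836
Denominator = √(53·68·143·158) = √81428776 = 9023.7894
MCC = 4836 / 9023.7894 = 0.536

0.536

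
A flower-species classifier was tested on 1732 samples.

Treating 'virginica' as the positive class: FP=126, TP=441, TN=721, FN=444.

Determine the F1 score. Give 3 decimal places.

0.607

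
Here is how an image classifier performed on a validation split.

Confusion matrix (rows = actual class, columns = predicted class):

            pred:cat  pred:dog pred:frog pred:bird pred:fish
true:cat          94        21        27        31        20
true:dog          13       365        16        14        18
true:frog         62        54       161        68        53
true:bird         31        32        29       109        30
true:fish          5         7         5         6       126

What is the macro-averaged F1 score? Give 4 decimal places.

0.5793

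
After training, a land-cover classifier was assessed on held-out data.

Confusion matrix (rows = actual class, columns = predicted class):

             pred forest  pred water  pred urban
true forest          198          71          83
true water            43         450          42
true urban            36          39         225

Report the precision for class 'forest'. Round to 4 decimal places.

0.7148

One-vs-rest for 'forest': TP = diagonal; FP = other classes predicted 'forest'; FN = 'forest' predicted as other.
precision = TP/(TP+FP).
forest: TP=198, FP=43+36=79 → 198/277 = 0.71480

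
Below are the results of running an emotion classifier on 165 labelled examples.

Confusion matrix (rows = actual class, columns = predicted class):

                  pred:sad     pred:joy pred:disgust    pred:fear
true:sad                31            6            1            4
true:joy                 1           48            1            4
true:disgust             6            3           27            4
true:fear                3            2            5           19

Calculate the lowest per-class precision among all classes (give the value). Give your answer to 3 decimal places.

Per-class precision (TP/(TP+FP)):
  sad: TP=31, FP=1+6+3=10 → 31/41 = 0.7561
  joy: TP=48, FP=6+3+2=11 → 48/59 = 0.8136
  disgust: TP=27, FP=1+1+5=7 → 27/34 = 0.7941
  fear: TP=19, FP=4+4+4=12 → 19/31 = 0.6129
Lowest is class 'fear' with precision = 0.613.

0.613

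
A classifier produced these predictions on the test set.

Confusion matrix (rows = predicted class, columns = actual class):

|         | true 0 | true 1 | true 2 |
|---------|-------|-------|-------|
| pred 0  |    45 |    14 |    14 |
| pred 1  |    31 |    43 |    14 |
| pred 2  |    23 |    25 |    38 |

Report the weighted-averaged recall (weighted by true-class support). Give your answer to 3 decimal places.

0.510

Per-class recall (TP/(TP+FN)):
  0: TP=45, FN=31+23=54 → 45/99 = 0.4545
  1: TP=43, FN=14+25=39 → 43/82 = 0.5244
  2: TP=38, FN=14+14=28 → 38/66 = 0.5758
Weighted-recall = Σ (supportᵢ/N)·recallᵢ with N=247: (99/247)·0.4545 + (82/247)·0.5244 + (66/247)·0.5758 = 0.510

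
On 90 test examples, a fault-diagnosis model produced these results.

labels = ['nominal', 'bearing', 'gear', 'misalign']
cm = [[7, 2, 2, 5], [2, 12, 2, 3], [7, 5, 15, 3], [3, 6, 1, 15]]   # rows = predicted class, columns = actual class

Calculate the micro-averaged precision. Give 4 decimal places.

0.5444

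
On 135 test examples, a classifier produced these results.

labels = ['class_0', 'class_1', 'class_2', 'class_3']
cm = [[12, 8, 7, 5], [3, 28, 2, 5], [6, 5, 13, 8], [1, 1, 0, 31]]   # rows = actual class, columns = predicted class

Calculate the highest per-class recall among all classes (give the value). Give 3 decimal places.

Per-class recall (TP/(TP+FN)):
  class_0: TP=12, FN=8+7+5=20 → 12/32 = 0.3750
  class_1: TP=28, FN=3+2+5=10 → 28/38 = 0.7368
  class_2: TP=13, FN=6+5+8=19 → 13/32 = 0.4063
  class_3: TP=31, FN=1+1+0=2 → 31/33 = 0.9394
Highest is class 'class_3' with recall = 0.939.

0.939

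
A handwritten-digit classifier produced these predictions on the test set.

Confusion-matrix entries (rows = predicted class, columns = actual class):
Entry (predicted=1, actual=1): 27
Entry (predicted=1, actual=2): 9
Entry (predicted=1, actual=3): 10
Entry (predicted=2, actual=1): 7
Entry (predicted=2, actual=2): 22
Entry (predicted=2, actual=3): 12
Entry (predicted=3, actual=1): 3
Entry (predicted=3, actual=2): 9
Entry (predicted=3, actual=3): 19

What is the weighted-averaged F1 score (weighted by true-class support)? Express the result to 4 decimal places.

0.5715

Per-class F1 score (2·TP/(2·TP+FP+FN)):
  1: TP=27, FP=9+10=19, FN=7+3=10 → 54/83 = 0.65060
  2: TP=22, FP=7+12=19, FN=9+9=18 → 44/81 = 0.54321
  3: TP=19, FP=3+9=12, FN=10+12=22 → 38/72 = 0.52778
Weighted-F1 score = Σ (supportᵢ/N)·F1 scoreᵢ with N=118: (37/118)·0.65060 + (40/118)·0.54321 + (41/118)·0.52778 = 0.5715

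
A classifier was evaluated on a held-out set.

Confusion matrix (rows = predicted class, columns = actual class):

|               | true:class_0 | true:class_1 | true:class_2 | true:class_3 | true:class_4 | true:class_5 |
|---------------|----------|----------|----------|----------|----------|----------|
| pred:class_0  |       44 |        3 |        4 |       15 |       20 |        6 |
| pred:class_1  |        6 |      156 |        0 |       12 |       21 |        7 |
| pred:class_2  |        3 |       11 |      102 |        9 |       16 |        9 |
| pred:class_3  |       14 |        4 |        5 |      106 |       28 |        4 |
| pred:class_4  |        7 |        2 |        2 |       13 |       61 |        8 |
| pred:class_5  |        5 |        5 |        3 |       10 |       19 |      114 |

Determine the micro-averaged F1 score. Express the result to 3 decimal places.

0.683

Micro-averaging pools counts across classes: ΣTP=583, ΣFP=271, ΣFN=271.
Micro-F1 score = 2·TP/(2·TP+FP+FN) on pooled counts = 0.683 (equals overall accuracy in single-label multiclass).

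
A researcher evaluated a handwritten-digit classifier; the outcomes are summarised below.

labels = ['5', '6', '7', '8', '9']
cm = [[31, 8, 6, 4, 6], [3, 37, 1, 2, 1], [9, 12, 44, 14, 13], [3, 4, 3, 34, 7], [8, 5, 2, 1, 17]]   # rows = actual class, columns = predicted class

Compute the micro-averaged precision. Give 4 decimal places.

0.5927

Micro-averaging pools counts across classes: ΣTP=163, ΣFP=112, ΣFN=112.
Micro-precision = TP/(TP+FP) on pooled counts = 0.5927 (equals overall accuracy in single-label multiclass).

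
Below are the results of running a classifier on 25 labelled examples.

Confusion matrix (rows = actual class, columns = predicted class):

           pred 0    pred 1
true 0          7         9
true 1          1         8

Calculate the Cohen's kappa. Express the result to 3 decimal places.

0.273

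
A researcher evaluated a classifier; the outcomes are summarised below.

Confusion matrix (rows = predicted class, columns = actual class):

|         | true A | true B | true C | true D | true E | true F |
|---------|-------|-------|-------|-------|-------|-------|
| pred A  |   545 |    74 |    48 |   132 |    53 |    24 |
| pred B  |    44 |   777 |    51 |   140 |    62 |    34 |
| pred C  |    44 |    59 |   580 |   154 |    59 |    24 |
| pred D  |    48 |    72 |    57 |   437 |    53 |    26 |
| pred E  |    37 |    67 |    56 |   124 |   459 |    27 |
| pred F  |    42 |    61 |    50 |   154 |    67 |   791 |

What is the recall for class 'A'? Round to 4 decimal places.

0.7171

Treat 'A' as positive and all other classes as negative.
recall = TP/(TP+FN).
A: TP=545, FN=44+44+48+37+42=215 → 545/760 = 0.71711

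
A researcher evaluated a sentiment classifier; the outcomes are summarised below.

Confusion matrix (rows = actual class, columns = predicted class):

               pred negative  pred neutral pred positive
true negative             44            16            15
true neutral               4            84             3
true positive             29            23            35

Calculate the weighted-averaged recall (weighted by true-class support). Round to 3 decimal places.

Per-class recall (TP/(TP+FN)):
  negative: TP=44, FN=16+15=31 → 44/75 = 0.5867
  neutral: TP=84, FN=4+3=7 → 84/91 = 0.9231
  positive: TP=35, FN=29+23=52 → 35/87 = 0.4023
Weighted-recall = Σ (supportᵢ/N)·recallᵢ with N=253: (75/253)·0.5867 + (91/253)·0.9231 + (87/253)·0.4023 = 0.644

0.644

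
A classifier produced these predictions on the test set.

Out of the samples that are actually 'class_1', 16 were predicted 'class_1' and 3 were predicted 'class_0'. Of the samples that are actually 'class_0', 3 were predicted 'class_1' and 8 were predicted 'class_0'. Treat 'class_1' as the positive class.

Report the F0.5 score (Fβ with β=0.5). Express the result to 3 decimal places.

Fβ = (1+β²)·TP / ((1+β²)·TP + β²·FN + FP), with β²=1/4
= 1.25·16 / (1.25·16 + 0.25·3 + 3) = 0.842

0.842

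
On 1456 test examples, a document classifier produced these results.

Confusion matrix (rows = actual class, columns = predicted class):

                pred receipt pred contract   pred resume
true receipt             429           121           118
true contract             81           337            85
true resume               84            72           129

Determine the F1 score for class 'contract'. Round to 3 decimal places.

0.652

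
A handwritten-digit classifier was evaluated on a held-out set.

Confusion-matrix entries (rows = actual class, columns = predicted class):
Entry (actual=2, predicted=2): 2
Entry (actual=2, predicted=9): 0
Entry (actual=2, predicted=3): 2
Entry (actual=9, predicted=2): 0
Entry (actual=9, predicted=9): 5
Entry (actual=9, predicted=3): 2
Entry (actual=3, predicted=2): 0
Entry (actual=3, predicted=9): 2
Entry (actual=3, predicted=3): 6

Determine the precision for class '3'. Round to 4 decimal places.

0.6000

One-vs-rest for '3': TP = diagonal; FP = other classes predicted '3'; FN = '3' predicted as other.
precision = TP/(TP+FP).
3: TP=6, FP=2+2=4 → 6/10 = 0.60000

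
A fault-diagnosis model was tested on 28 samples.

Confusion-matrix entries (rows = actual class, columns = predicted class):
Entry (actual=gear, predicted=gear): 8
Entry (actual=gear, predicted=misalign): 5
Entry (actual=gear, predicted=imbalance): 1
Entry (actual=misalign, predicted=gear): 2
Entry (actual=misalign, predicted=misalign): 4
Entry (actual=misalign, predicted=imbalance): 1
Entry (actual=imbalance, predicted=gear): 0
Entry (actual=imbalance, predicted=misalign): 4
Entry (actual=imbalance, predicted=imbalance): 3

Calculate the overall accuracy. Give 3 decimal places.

0.536

Accuracy = trace / total = (8+4+3=15) / 28 = 15/28 = 0.536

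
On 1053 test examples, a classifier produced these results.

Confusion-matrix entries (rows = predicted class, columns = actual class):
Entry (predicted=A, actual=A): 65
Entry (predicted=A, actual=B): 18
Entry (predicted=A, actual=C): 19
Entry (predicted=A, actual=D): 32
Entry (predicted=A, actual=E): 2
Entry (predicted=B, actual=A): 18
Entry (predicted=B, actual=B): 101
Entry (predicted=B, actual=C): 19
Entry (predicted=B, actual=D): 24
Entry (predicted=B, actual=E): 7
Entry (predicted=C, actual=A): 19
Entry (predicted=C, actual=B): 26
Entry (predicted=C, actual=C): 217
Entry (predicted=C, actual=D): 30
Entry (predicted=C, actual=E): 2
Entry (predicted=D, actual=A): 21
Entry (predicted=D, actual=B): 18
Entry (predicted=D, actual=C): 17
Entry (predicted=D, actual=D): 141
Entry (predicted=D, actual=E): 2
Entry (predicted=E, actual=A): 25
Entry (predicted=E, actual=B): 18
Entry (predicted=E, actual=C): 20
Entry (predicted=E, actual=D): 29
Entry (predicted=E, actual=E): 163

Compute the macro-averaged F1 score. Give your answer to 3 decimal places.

0.630

Per-class F1 score (2·TP/(2·TP+FP+FN)):
  A: TP=65, FP=18+19+32+2=71, FN=18+19+21+25=83 → 130/284 = 0.4577
  B: TP=101, FP=18+19+24+7=68, FN=18+26+18+18=80 → 202/350 = 0.5771
  C: TP=217, FP=19+26+30+2=77, FN=19+19+17+20=75 → 434/586 = 0.7406
  D: TP=141, FP=21+18+17+2=58, FN=32+24+30+29=115 → 282/455 = 0.6198
  E: TP=163, FP=25+18+20+29=92, FN=2+7+2+2=13 → 326/431 = 0.7564
Macro-F1 score = mean = (0.4577 + 0.5771 + 0.7406 + 0.6198 + 0.7564) / 5 = 0.630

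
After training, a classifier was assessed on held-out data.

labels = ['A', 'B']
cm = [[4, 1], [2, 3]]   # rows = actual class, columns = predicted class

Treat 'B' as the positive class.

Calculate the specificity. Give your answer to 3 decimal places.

0.800

Specificity = TN/(TN+FP) = 4/(4+1) = 0.800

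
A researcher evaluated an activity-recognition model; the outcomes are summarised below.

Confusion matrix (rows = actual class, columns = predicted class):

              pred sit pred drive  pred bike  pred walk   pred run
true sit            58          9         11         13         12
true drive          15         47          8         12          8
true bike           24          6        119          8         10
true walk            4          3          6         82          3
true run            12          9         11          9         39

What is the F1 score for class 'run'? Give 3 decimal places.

0.513

F1 score = 2·TP/(2·TP+FP+FN).
run: TP=39, FP=12+8+10+3=33, FN=12+9+11+9=41 → 78/152 = 0.5132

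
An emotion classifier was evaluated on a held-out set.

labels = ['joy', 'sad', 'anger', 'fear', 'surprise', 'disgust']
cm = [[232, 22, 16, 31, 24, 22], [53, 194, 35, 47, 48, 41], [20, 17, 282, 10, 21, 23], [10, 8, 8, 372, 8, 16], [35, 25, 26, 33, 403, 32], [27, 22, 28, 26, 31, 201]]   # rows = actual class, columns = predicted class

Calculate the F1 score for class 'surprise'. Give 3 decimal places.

One-vs-rest for 'surprise': TP = diagonal; FP = other classes predicted 'surprise'; FN = 'surprise' predicted as other.
F1 score = 2·TP/(2·TP+FP+FN).
surprise: TP=403, FP=24+48+21+8+31=132, FN=35+25+26+33+32=151 → 806/1089 = 0.7401

0.740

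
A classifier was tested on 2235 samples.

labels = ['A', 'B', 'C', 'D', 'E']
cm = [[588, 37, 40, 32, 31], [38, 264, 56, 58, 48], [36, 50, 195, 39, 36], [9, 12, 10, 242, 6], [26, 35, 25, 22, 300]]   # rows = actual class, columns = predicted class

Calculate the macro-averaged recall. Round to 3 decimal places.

Per-class recall (TP/(TP+FN)):
  A: TP=588, FN=37+40+32+31=140 → 588/728 = 0.8077
  B: TP=264, FN=38+56+58+48=200 → 264/464 = 0.5690
  C: TP=195, FN=36+50+39+36=161 → 195/356 = 0.5478
  D: TP=242, FN=9+12+10+6=37 → 242/279 = 0.8674
  E: TP=300, FN=26+35+25+22=108 → 300/408 = 0.7353
Macro-recall = mean = (0.8077 + 0.5690 + 0.5478 + 0.8674 + 0.7353) / 5 = 0.705

0.705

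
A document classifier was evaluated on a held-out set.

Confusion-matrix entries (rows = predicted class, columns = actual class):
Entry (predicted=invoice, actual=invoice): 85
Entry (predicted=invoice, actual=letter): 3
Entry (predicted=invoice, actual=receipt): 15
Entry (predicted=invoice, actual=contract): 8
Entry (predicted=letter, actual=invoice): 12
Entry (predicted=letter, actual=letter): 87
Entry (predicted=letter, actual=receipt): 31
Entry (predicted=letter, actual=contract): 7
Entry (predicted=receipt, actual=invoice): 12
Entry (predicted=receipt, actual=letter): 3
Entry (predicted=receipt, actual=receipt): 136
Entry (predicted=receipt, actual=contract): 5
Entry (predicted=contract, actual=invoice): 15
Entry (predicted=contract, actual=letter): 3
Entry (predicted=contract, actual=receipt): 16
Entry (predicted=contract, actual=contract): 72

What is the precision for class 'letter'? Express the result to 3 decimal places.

Treat 'letter' as positive and all other classes as negative.
precision = TP/(TP+FP).
letter: TP=87, FP=12+31+7=50 → 87/137 = 0.6350

0.635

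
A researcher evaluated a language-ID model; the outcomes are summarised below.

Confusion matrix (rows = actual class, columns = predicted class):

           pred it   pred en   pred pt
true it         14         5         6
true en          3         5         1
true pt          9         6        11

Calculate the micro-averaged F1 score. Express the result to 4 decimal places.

0.5000

Micro-averaging pools counts across classes: ΣTP=30, ΣFP=30, ΣFN=30.
Micro-F1 score = 2·TP/(2·TP+FP+FN) on pooled counts = 0.5000 (equals overall accuracy in single-label multiclass).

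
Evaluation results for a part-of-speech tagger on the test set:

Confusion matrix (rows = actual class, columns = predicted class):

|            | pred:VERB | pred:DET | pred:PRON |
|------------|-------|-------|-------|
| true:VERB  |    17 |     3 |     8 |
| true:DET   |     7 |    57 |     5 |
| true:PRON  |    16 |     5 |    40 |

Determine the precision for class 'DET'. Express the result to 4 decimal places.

0.8769

Take TP from the diagonal, FP from the rest of the 'DET' prediction marginal, FN from the rest of the 'DET' actual marginal.
precision = TP/(TP+FP).
DET: TP=57, FP=3+5=8 → 57/65 = 0.87692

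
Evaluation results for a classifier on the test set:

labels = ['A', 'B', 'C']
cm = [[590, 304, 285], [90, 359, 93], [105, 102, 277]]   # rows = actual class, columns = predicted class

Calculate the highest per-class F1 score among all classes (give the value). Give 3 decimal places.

0.601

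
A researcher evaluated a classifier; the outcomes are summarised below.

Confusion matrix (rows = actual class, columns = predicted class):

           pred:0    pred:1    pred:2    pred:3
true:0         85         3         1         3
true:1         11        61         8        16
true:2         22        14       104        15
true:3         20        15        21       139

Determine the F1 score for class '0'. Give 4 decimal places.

Treat '0' as positive and all other classes as negative.
F1 score = 2·TP/(2·TP+FP+FN).
0: TP=85, FP=11+22+20=53, FN=3+1+3=7 → 170/230 = 0.73913

0.7391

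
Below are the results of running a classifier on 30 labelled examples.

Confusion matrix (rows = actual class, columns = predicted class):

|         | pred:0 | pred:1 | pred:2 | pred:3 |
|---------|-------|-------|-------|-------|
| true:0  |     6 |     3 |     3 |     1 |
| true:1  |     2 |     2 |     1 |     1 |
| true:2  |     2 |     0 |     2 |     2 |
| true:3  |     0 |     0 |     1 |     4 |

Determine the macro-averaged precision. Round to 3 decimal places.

0.446

Per-class precision (TP/(TP+FP)):
  0: TP=6, FP=2+2+0=4 → 6/10 = 0.6000
  1: TP=2, FP=3+0+0=3 → 2/5 = 0.4000
  2: TP=2, FP=3+1+1=5 → 2/7 = 0.2857
  3: TP=4, FP=1+1+2=4 → 4/8 = 0.5000
Macro-precision = mean = (0.6000 + 0.4000 + 0.2857 + 0.5000) / 4 = 0.446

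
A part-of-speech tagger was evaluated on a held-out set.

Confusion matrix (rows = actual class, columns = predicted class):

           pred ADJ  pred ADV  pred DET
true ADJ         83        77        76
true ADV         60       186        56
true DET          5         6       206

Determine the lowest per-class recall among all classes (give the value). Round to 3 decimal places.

0.352

Per-class recall (TP/(TP+FN)):
  ADJ: TP=83, FN=77+76=153 → 83/236 = 0.3517
  ADV: TP=186, FN=60+56=116 → 186/302 = 0.6159
  DET: TP=206, FN=5+6=11 → 206/217 = 0.9493
Lowest is class 'ADJ' with recall = 0.352.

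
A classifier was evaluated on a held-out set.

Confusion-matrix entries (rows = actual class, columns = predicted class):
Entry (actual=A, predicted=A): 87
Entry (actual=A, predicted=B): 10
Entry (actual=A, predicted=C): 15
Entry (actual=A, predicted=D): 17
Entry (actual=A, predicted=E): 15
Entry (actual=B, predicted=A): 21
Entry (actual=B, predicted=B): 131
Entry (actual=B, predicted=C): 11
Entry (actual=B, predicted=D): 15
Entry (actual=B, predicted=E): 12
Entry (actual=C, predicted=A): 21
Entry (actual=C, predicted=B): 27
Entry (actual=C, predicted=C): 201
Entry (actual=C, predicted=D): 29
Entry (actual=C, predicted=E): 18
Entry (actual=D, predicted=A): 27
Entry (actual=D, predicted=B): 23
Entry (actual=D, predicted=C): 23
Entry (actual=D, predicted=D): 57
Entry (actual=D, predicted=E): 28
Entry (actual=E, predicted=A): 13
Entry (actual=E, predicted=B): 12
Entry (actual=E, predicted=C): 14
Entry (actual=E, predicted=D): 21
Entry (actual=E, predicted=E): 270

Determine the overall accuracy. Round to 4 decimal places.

0.6673

Accuracy = trace / total = (87+131+201+57+270=746) / 1118 = 746/1118 = 0.6673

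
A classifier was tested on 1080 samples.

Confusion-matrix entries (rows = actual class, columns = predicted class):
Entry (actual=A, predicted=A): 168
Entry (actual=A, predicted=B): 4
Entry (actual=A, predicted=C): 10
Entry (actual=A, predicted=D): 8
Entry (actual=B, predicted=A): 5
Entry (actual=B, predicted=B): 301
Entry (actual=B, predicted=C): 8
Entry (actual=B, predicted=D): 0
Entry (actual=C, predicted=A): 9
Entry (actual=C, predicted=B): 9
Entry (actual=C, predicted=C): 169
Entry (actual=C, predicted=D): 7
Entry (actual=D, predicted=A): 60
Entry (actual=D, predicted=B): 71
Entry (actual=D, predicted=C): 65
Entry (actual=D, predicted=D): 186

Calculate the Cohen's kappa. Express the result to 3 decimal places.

Observed agreement pₒ = trace/N = 824/1080 = 0.7630
Expected agreement pₑ = Σ (rowᵢ·colᵢ)/N² = (190·242 + 314·385 + 194·252 + 382·201)/1080² = 0.2508
κ = (pₒ − pₑ)/(1 − pₑ) = (0.7630 − 0.2508)/(1 − 0.2508) = 0.684

0.684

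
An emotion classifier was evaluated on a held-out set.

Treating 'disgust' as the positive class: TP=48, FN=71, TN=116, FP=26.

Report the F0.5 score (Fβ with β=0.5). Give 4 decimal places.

0.5783

Fβ = (1+β²)·TP / ((1+β²)·TP + β²·FN + FP), with β²=1/4
= 1.25·48 / (1.25·48 + 0.25·71 + 26) = 0.5783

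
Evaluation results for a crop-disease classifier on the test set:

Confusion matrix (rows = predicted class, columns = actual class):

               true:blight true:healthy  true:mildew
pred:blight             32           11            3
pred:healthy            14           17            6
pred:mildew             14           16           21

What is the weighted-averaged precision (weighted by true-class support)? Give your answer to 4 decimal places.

0.5545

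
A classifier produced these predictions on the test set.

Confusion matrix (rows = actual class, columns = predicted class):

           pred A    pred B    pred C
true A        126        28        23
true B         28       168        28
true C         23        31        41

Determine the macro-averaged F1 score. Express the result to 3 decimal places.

Per-class F1 score (2·TP/(2·TP+FP+FN)):
  A: TP=126, FP=28+23=51, FN=28+23=51 → 252/354 = 0.7119
  B: TP=168, FP=28+31=59, FN=28+28=56 → 336/451 = 0.7450
  C: TP=41, FP=23+28=51, FN=23+31=54 → 82/187 = 0.4385
Macro-F1 score = mean = (0.7119 + 0.7450 + 0.4385) / 3 = 0.632

0.632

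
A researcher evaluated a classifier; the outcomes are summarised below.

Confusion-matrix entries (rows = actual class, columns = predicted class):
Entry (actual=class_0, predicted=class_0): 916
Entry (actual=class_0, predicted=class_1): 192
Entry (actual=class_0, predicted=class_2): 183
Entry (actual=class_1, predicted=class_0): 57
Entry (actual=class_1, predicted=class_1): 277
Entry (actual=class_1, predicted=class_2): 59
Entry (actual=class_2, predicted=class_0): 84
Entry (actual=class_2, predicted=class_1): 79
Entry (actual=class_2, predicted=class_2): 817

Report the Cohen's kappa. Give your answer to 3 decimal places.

0.611

Observed agreement pₒ = trace/N = 2010/2664 = 0.7545
Expected agreement pₑ = Σ (rowᵢ·colᵢ)/N² = (1291·1057 + 393·548 + 980·1059)/2664² = 0.3689
κ = (pₒ − pₑ)/(1 − pₑ) = (0.7545 − 0.3689)/(1 − 0.3689) = 0.611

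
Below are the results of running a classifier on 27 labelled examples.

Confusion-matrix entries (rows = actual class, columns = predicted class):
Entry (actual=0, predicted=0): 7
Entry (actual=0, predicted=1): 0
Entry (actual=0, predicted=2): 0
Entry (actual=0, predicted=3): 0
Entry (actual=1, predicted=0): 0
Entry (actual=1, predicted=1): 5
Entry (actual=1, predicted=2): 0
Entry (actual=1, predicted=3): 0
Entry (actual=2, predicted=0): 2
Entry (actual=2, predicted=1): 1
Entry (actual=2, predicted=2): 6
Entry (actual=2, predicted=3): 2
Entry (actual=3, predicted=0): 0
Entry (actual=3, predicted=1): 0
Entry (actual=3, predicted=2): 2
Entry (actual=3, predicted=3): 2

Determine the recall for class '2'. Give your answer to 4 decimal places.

Treat '2' as positive and all other classes as negative.
recall = TP/(TP+FN).
2: TP=6, FN=2+1+2=5 → 6/11 = 0.54545

0.5455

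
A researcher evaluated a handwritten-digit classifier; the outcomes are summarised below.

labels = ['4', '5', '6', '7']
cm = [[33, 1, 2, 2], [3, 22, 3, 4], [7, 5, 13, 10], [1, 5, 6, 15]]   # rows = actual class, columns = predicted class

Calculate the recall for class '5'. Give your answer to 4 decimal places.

0.6875

One-vs-rest for '5': TP = diagonal; FP = other classes predicted '5'; FN = '5' predicted as other.
recall = TP/(TP+FN).
5: TP=22, FN=3+3+4=10 → 22/32 = 0.68750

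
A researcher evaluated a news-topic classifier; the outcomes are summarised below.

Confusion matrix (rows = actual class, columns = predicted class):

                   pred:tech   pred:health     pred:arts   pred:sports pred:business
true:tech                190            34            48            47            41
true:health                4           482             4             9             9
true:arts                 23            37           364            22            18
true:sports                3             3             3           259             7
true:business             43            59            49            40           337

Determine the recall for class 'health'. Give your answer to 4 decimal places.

0.9488

recall = TP/(TP+FN).
health: TP=482, FN=4+4+9+9=26 → 482/508 = 0.94882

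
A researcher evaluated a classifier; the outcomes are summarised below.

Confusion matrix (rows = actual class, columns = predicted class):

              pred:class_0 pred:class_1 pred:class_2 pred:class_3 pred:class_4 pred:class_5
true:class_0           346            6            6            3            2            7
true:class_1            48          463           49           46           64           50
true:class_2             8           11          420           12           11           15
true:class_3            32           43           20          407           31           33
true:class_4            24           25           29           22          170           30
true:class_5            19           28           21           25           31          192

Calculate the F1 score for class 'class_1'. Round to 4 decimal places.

0.7145

Take TP from the diagonal, FP from the rest of the 'class_1' prediction marginal, FN from the rest of the 'class_1' actual marginal.
F1 score = 2·TP/(2·TP+FP+FN).
class_1: TP=463, FP=6+11+43+25+28=113, FN=48+49+46+64+50=257 → 926/1296 = 0.71451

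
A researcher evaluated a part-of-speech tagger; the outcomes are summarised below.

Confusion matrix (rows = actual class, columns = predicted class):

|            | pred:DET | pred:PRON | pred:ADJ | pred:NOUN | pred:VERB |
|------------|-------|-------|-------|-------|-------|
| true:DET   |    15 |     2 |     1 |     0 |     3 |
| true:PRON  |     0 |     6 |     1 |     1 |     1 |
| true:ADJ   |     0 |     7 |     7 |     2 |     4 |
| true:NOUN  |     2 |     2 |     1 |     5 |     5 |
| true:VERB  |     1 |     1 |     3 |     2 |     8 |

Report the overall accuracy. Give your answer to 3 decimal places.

Accuracy = trace / total = (15+6+7+5+8=41) / 80 = 41/80 = 0.513

0.513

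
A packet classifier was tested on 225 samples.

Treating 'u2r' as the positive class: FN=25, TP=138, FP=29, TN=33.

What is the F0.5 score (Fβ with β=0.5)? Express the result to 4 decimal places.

0.8303

Fβ = (1+β²)·TP / ((1+β²)·TP + β²·FN + FP), with β²=1/4
= 1.25·138 / (1.25·138 + 0.25·25 + 29) = 0.8303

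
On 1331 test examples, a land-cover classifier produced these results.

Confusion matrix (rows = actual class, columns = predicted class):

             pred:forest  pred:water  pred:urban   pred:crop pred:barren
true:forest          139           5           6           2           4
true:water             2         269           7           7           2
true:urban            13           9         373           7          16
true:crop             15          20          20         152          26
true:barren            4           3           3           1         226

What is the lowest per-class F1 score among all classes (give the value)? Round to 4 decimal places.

Per-class F1 score (2·TP/(2·TP+FP+FN)):
  forest: TP=139, FP=2+13+15+4=34, FN=5+6+2+4=17 → 278/329 = 0.84498
  water: TP=269, FP=5+9+20+3=37, FN=2+7+7+2=18 → 538/593 = 0.90725
  urban: TP=373, FP=6+7+20+3=36, FN=13+9+7+16=45 → 746/827 = 0.90206
  crop: TP=152, FP=2+7+7+1=17, FN=15+20+20+26=81 → 304/402 = 0.75622
  barren: TP=226, FP=4+2+16+26=48, FN=4+3+3+1=11 → 452/511 = 0.88454
Lowest is class 'crop' with F1 score = 0.7562.

0.7562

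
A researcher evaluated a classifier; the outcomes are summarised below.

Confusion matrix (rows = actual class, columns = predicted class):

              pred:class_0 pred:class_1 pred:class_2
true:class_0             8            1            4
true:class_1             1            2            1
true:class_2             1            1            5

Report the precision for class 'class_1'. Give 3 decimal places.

One-vs-rest for 'class_1': TP = diagonal; FP = other classes predicted 'class_1'; FN = 'class_1' predicted as other.
precision = TP/(TP+FP).
class_1: TP=2, FP=1+1=2 → 2/4 = 0.5000

0.500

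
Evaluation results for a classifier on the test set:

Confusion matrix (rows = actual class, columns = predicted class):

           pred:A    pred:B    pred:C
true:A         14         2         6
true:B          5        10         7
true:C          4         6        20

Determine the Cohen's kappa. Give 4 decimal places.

0.3806

Observed agreement pₒ = trace/N = 44/74 = 0.59459
Expected agreement pₑ = Σ (rowᵢ·colᵢ)/N² = (22·23 + 22·18 + 30·33)/74² = 0.34551
κ = (pₒ − pₑ)/(1 − pₑ) = (0.59459 − 0.34551)/(1 − 0.34551) = 0.3806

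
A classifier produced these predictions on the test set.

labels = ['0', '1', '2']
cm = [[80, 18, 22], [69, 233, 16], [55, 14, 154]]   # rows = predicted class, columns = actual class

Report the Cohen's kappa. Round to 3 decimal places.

Observed agreement pₒ = trace/N = 467/661 = 0.7065
Expected agreement pₑ = Σ (rowᵢ·colᵢ)/N² = (204·120 + 265·318 + 192·223)/661² = 0.3469
κ = (pₒ − pₑ)/(1 − pₑ) = (0.7065 − 0.3469)/(1 − 0.3469) = 0.551

0.551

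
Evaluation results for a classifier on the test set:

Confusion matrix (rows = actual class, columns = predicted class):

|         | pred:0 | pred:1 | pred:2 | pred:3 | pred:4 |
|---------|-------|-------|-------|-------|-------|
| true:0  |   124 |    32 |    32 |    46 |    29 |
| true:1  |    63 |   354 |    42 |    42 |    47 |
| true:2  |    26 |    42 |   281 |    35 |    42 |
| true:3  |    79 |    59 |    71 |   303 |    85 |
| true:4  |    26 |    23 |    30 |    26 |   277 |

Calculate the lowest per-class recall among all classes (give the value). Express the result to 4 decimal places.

0.4715

Per-class recall (TP/(TP+FN)):
  0: TP=124, FN=32+32+46+29=139 → 124/263 = 0.47148
  1: TP=354, FN=63+42+42+47=194 → 354/548 = 0.64599
  2: TP=281, FN=26+42+35+42=145 → 281/426 = 0.65962
  3: TP=303, FN=79+59+71+85=294 → 303/597 = 0.50754
  4: TP=277, FN=26+23+30+26=105 → 277/382 = 0.72513
Lowest is class '0' with recall = 0.4715.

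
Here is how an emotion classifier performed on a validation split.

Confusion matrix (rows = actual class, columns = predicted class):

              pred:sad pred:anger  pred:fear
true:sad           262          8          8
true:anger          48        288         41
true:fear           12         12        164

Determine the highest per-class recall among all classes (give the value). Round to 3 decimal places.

Per-class recall (TP/(TP+FN)):
  sad: TP=262, FN=8+8=16 → 262/278 = 0.9424
  anger: TP=288, FN=48+41=89 → 288/377 = 0.7639
  fear: TP=164, FN=12+12=24 → 164/188 = 0.8723
Highest is class 'sad' with recall = 0.942.

0.942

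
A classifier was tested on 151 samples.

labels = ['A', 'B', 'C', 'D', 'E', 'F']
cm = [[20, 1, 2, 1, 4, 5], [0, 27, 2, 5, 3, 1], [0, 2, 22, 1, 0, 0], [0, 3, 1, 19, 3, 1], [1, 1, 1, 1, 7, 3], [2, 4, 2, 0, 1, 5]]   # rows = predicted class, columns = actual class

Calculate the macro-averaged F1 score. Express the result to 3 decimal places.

Per-class F1 score (2·TP/(2·TP+FP+FN)):
  A: TP=20, FP=1+2+1+4+5=13, FN=0+0+0+1+2=3 → 40/56 = 0.7143
  B: TP=27, FP=0+2+5+3+1=11, FN=1+2+3+1+4=11 → 54/76 = 0.7105
  C: TP=22, FP=0+2+1+0+0=3, FN=2+2+1+1+2=8 → 44/55 = 0.8000
  D: TP=19, FP=0+3+1+3+1=8, FN=1+5+1+1+0=8 → 38/54 = 0.7037
  E: TP=7, FP=1+1+1+1+3=7, FN=4+3+0+3+1=11 → 14/32 = 0.4375
  F: TP=5, FP=2+4+2+0+1=9, FN=5+1+0+1+3=10 → 10/29 = 0.3448
Macro-F1 score = mean = (0.7143 + 0.7105 + 0.8000 + 0.7037 + 0.4375 + 0.3448) / 6 = 0.618

0.618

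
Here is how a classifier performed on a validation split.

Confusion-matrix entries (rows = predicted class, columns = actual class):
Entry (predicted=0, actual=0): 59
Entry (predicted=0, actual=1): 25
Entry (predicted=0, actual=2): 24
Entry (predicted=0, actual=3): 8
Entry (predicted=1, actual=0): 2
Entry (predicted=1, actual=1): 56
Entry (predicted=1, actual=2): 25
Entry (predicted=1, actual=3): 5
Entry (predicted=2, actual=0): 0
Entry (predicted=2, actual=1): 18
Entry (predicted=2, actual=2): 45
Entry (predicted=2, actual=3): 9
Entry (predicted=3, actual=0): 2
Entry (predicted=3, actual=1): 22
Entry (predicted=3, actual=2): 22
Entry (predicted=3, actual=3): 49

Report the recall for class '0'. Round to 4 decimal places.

0.9365

One-vs-rest for '0': TP = diagonal; FP = other classes predicted '0'; FN = '0' predicted as other.
recall = TP/(TP+FN).
0: TP=59, FN=2+0+2=4 → 59/63 = 0.93651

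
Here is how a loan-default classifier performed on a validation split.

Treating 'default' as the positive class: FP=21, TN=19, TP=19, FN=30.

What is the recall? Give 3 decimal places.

0.388

Recall = TP/(TP+FN) = 19/(19+30) = 19/49 = 0.388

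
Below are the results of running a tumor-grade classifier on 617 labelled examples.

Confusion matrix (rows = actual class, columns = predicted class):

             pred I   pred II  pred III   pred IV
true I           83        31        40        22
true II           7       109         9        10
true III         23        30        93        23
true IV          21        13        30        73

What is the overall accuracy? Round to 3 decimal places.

0.580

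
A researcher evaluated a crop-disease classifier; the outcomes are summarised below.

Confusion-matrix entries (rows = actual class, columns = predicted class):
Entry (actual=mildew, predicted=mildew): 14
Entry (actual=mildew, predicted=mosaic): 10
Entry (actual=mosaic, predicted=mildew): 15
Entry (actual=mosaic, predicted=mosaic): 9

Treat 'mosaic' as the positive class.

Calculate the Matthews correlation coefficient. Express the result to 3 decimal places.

-0.043

MCC = (TP·TN − FP·FN) / √((TP+FP)(TP+FN)(TN+FP)(TN+FN))
Numerator = 9·14 − 10·15 = -24
Denominator = √(19·24·24·29) = √317376 = 563.3613
MCC = -24 / 563.3613 = -0.043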